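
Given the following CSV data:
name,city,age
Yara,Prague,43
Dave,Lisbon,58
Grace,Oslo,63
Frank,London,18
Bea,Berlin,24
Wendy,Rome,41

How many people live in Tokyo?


Scanning city column for 'Tokyo':
Total matches: 0

ANSWER: 0


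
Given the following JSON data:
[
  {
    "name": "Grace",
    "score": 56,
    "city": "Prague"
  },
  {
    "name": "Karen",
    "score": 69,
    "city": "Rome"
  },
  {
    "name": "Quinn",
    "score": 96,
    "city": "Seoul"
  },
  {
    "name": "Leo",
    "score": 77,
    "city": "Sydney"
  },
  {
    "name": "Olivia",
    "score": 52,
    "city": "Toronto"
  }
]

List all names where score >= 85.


Filtering records where score >= 85:
  Grace (score=56) -> no
  Karen (score=69) -> no
  Quinn (score=96) -> YES
  Leo (score=77) -> no
  Olivia (score=52) -> no


ANSWER: Quinn


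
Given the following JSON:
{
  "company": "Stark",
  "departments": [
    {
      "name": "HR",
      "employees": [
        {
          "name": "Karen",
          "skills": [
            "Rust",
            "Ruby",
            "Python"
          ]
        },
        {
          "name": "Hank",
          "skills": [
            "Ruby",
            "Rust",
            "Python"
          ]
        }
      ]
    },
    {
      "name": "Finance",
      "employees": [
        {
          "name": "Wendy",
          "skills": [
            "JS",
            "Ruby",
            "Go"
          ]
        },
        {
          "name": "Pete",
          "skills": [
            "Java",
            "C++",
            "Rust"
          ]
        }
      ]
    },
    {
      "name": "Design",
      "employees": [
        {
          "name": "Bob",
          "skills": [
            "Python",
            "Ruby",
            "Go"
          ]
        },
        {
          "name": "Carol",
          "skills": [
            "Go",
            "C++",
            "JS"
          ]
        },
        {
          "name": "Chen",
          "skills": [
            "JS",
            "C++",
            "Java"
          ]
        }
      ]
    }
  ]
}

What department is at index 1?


Path: departments[1].name
Value: Finance

ANSWER: Finance


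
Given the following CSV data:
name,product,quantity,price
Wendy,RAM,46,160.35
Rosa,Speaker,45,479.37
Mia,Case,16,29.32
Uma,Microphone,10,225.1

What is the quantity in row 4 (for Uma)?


Row 4: Uma
Column 'quantity' = 10

ANSWER: 10


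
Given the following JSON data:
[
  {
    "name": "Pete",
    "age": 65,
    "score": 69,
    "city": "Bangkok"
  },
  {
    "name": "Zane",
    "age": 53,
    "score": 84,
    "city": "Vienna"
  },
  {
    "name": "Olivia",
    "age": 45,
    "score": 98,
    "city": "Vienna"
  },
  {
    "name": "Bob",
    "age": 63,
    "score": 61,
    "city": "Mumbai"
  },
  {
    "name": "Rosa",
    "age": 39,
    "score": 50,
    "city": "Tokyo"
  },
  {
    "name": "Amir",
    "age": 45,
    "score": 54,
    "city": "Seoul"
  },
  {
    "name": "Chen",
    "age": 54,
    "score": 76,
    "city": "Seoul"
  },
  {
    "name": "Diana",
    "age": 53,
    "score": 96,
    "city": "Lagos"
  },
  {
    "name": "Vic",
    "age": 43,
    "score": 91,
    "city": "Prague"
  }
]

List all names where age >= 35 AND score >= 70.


Checking both conditions:
  Pete (age=65, score=69) -> no
  Zane (age=53, score=84) -> YES
  Olivia (age=45, score=98) -> YES
  Bob (age=63, score=61) -> no
  Rosa (age=39, score=50) -> no
  Amir (age=45, score=54) -> no
  Chen (age=54, score=76) -> YES
  Diana (age=53, score=96) -> YES
  Vic (age=43, score=91) -> YES


ANSWER: Zane, Olivia, Chen, Diana, Vic


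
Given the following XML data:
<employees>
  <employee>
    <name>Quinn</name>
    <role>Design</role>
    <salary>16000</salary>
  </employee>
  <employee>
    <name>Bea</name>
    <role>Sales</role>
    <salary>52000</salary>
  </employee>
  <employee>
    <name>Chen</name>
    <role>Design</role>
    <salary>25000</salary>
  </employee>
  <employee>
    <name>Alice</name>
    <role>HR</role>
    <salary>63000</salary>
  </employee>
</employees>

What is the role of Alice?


Searching for <employee> with <name>Alice</name>
Found at position 4
<role>HR</role>

ANSWER: HR


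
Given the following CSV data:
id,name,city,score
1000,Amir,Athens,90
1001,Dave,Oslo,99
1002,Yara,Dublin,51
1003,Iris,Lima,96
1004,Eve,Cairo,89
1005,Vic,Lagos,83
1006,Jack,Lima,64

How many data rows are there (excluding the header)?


Counting rows (excluding header):
Header: id,name,city,score
Data rows: 7

ANSWER: 7


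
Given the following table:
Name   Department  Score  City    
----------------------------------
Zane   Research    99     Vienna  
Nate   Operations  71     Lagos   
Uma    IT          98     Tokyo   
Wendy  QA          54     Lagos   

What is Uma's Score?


Row 3: Uma
Score = 98

ANSWER: 98


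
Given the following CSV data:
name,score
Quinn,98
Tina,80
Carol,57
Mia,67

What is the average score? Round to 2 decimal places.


Scores: 98, 80, 57, 67
Sum = 302
Count = 4
Average = 302 / 4 = 75.50

ANSWER: 75.50


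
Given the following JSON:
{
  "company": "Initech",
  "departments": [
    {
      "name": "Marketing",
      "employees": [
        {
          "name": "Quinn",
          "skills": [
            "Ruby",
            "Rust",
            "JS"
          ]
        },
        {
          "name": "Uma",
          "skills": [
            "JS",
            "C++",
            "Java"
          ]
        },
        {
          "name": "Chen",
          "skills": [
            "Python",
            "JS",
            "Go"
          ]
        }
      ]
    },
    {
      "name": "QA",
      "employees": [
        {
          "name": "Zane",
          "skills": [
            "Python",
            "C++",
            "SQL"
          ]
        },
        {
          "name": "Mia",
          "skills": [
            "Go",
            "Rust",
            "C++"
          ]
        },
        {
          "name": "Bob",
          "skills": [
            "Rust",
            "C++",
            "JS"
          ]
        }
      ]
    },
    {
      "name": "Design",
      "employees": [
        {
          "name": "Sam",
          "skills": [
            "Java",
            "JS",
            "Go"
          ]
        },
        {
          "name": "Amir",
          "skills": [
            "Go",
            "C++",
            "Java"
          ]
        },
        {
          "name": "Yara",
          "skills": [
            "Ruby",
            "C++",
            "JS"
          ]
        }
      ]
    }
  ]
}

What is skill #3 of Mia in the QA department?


Path: departments[1].employees[1].skills[2]
Value: C++

ANSWER: C++


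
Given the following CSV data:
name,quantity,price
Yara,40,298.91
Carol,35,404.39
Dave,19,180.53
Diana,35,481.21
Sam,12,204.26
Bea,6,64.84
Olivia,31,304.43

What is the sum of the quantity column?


Values in 'quantity' column:
  Row 1: 40
  Row 2: 35
  Row 3: 19
  Row 4: 35
  Row 5: 12
  Row 6: 6
  Row 7: 31
Sum = 40 + 35 + 19 + 35 + 12 + 6 + 31 = 178

ANSWER: 178


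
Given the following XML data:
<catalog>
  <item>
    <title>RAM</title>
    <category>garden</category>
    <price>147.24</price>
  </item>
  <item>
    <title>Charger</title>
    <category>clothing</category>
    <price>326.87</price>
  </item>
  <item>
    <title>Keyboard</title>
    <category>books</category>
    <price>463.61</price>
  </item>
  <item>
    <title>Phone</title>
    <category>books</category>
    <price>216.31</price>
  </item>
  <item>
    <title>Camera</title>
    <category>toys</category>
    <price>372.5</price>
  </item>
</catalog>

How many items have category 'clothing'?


Scanning <item> elements for <category>clothing</category>:
  Item 2: Charger -> MATCH
Count: 1

ANSWER: 1


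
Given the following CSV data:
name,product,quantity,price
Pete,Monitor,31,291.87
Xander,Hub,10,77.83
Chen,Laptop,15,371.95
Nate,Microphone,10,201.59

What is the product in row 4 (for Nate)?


Row 4: Nate
Column 'product' = Microphone

ANSWER: Microphone


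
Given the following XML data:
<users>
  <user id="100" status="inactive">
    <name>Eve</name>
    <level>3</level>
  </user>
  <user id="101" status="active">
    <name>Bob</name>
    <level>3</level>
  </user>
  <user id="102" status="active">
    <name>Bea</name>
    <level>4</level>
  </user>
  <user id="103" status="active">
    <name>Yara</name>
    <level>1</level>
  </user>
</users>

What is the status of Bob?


Finding user with name = Bob
user id="101" status="active"

ANSWER: active


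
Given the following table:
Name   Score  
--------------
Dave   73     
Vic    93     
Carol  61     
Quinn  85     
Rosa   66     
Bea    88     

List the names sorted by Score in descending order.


Sorting by Score (descending):
  Vic: 93
  Bea: 88
  Quinn: 85
  Dave: 73
  Rosa: 66
  Carol: 61


ANSWER: Vic, Bea, Quinn, Dave, Rosa, Carol


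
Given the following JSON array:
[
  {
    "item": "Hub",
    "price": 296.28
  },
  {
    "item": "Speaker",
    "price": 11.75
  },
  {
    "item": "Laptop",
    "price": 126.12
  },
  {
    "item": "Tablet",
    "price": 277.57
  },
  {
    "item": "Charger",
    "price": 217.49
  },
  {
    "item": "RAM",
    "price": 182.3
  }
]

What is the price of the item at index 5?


Array index 5 -> RAM
price = 182.3

ANSWER: 182.3


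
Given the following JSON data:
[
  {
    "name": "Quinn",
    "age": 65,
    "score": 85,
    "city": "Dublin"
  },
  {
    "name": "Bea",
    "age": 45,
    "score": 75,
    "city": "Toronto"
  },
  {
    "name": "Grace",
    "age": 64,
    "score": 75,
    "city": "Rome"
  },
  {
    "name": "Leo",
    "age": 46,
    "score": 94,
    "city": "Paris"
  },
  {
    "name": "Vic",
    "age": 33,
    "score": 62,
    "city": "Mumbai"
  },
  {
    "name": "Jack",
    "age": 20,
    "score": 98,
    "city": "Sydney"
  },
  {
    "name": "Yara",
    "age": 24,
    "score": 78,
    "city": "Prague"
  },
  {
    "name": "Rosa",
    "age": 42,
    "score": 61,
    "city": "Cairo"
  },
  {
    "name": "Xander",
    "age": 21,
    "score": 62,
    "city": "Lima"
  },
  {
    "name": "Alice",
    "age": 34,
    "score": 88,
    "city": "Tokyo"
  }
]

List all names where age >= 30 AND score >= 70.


Checking both conditions:
  Quinn (age=65, score=85) -> YES
  Bea (age=45, score=75) -> YES
  Grace (age=64, score=75) -> YES
  Leo (age=46, score=94) -> YES
  Vic (age=33, score=62) -> no
  Jack (age=20, score=98) -> no
  Yara (age=24, score=78) -> no
  Rosa (age=42, score=61) -> no
  Xander (age=21, score=62) -> no
  Alice (age=34, score=88) -> YES


ANSWER: Quinn, Bea, Grace, Leo, Alice


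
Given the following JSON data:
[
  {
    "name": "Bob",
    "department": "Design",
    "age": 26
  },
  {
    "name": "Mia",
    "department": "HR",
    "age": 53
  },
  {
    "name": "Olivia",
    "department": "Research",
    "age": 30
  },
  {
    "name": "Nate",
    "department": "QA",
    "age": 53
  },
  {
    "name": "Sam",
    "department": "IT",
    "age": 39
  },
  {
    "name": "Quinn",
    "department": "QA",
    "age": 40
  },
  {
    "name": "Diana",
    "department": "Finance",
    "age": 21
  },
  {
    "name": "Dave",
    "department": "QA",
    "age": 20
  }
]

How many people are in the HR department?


Scanning records for department = HR
  Record 1: Mia
Count: 1

ANSWER: 1


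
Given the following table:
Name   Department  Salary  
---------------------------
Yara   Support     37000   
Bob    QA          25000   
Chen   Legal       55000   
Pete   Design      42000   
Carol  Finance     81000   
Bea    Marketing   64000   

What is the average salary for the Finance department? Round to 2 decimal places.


Finance department members:
  Carol: 81000
Sum = 81000
Count = 1
Average = 81000 / 1 = 81000.00

ANSWER: 81000.00


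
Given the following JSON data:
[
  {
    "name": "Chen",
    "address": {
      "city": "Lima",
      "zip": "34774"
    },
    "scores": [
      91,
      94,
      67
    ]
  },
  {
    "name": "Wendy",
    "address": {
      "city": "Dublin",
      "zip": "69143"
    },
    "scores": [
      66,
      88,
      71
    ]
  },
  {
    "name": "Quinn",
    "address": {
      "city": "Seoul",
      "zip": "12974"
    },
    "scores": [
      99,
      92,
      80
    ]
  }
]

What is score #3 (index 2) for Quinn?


Path: records[2].scores[2]
Value: 80

ANSWER: 80


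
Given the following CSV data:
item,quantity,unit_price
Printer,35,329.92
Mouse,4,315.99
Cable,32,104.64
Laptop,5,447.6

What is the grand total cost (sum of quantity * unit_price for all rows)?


Computing row totals:
  Printer: 35 * 329.92 = 11547.2
  Mouse: 4 * 315.99 = 1263.96
  Cable: 32 * 104.64 = 3348.48
  Laptop: 5 * 447.6 = 2238.0
Grand total = 11547.2 + 1263.96 + 3348.48 + 2238.0 = 18397.64

ANSWER: 18397.64


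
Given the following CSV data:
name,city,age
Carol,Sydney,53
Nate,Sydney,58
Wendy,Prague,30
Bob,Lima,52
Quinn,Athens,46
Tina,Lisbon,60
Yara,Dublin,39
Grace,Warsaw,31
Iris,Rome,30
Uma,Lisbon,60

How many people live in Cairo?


Scanning city column for 'Cairo':
Total matches: 0

ANSWER: 0


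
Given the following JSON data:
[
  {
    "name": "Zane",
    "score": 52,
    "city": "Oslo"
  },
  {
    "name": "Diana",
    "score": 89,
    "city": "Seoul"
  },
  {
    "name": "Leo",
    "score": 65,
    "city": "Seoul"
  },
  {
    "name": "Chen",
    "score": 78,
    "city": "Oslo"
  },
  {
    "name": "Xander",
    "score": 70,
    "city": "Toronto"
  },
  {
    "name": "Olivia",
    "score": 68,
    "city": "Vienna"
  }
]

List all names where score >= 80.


Filtering records where score >= 80:
  Zane (score=52) -> no
  Diana (score=89) -> YES
  Leo (score=65) -> no
  Chen (score=78) -> no
  Xander (score=70) -> no
  Olivia (score=68) -> no


ANSWER: Diana


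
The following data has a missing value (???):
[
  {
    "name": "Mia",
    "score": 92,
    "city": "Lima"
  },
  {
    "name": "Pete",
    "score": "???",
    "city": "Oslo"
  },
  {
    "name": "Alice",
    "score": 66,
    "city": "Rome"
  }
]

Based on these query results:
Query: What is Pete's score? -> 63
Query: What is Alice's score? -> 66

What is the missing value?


The missing value is Pete's score
From query: Pete's score = 63

ANSWER: 63


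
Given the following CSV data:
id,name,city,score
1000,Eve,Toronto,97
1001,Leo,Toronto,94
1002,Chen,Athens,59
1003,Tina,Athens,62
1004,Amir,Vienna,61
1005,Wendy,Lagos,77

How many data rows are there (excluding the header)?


Counting rows (excluding header):
Header: id,name,city,score
Data rows: 6

ANSWER: 6


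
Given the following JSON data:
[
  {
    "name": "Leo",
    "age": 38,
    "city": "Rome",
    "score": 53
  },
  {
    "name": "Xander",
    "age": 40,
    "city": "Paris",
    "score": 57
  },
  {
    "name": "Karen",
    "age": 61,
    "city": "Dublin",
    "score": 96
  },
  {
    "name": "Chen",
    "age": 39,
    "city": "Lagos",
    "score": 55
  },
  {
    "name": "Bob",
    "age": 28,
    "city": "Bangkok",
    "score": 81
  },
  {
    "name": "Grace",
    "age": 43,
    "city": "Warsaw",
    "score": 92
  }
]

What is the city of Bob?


Looking up record where name = Bob
Record index: 4
Field 'city' = Bangkok

ANSWER: Bangkok


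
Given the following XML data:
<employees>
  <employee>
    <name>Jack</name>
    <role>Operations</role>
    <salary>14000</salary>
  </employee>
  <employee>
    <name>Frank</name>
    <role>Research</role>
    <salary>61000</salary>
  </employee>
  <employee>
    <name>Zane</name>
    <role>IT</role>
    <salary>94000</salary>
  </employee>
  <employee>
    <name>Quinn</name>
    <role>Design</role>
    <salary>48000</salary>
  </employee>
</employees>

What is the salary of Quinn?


Searching for <employee> with <name>Quinn</name>
Found at position 4
<salary>48000</salary>

ANSWER: 48000


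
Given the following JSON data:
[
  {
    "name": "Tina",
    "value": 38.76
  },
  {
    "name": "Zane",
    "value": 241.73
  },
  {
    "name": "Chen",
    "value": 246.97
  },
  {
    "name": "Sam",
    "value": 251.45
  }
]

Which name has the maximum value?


Comparing values:
  Tina: 38.76
  Zane: 241.73
  Chen: 246.97
  Sam: 251.45
Maximum: Sam (251.45)

ANSWER: Sam


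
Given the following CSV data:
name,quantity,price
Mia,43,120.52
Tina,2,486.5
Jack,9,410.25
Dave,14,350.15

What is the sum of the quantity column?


Values in 'quantity' column:
  Row 1: 43
  Row 2: 2
  Row 3: 9
  Row 4: 14
Sum = 43 + 2 + 9 + 14 = 68

ANSWER: 68


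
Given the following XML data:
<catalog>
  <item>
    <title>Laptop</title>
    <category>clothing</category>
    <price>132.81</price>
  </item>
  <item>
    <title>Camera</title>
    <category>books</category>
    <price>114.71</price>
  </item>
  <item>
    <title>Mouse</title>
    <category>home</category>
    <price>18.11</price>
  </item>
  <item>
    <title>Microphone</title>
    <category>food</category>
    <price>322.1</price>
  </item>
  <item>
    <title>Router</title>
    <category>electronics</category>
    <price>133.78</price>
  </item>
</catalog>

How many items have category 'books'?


Scanning <item> elements for <category>books</category>:
  Item 2: Camera -> MATCH
Count: 1

ANSWER: 1


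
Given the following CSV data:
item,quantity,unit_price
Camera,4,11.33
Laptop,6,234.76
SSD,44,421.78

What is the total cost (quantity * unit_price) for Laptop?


Row: Laptop
quantity = 6
unit_price = 234.76
total = 6 * 234.76 = 1408.56

ANSWER: 1408.56


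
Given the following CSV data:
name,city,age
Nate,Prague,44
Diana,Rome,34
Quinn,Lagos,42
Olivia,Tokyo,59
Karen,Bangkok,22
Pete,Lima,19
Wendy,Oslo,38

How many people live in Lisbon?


Scanning city column for 'Lisbon':
Total matches: 0

ANSWER: 0


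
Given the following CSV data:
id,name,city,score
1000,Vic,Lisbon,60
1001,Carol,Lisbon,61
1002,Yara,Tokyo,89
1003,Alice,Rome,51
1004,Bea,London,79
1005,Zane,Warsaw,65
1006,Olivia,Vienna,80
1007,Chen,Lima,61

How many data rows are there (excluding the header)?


Counting rows (excluding header):
Header: id,name,city,score
Data rows: 8

ANSWER: 8


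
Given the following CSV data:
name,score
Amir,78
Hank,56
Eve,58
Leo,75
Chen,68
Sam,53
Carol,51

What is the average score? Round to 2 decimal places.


Scores: 78, 56, 58, 75, 68, 53, 51
Sum = 439
Count = 7
Average = 439 / 7 = 62.71

ANSWER: 62.71


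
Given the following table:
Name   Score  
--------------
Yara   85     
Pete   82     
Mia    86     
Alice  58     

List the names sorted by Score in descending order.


Sorting by Score (descending):
  Mia: 86
  Yara: 85
  Pete: 82
  Alice: 58


ANSWER: Mia, Yara, Pete, Alice


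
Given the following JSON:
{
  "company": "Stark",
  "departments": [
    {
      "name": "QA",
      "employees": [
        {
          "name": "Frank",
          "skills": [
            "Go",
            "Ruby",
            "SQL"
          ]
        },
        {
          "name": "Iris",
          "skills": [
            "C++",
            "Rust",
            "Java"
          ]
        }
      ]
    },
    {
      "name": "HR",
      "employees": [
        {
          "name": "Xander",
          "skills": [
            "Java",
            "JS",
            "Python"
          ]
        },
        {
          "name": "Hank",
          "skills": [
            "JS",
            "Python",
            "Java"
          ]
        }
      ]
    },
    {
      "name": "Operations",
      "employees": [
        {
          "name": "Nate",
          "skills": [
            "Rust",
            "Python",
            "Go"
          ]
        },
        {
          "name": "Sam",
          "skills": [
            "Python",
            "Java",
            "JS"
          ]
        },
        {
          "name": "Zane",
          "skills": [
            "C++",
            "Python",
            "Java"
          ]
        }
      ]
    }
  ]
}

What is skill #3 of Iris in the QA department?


Path: departments[0].employees[1].skills[2]
Value: Java

ANSWER: Java


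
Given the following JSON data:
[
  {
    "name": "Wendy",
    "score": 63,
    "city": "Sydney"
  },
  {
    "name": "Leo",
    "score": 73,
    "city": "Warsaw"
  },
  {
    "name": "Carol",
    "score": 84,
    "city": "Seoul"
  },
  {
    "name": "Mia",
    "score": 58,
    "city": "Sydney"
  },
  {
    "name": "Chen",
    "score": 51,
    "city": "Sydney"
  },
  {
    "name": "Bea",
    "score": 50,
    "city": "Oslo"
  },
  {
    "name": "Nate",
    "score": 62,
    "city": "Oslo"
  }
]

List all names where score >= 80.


Filtering records where score >= 80:
  Wendy (score=63) -> no
  Leo (score=73) -> no
  Carol (score=84) -> YES
  Mia (score=58) -> no
  Chen (score=51) -> no
  Bea (score=50) -> no
  Nate (score=62) -> no


ANSWER: Carol


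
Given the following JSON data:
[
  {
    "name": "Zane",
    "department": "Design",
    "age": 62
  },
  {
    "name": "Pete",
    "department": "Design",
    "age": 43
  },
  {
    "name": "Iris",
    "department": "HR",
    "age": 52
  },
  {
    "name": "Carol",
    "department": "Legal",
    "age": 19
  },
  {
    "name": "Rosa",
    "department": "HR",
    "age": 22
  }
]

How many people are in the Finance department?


Scanning records for department = Finance
  No matches found
Count: 0

ANSWER: 0


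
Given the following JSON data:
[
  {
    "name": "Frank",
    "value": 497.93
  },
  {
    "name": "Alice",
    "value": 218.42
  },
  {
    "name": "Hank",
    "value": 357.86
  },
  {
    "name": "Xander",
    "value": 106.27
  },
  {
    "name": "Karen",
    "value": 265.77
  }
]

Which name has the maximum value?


Comparing values:
  Frank: 497.93
  Alice: 218.42
  Hank: 357.86
  Xander: 106.27
  Karen: 265.77
Maximum: Frank (497.93)

ANSWER: Frank


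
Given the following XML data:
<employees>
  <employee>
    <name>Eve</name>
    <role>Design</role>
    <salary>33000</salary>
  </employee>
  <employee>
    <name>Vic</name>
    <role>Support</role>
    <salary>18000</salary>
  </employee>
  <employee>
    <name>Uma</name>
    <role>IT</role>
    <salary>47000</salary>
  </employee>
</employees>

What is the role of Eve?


Searching for <employee> with <name>Eve</name>
Found at position 1
<role>Design</role>

ANSWER: Design


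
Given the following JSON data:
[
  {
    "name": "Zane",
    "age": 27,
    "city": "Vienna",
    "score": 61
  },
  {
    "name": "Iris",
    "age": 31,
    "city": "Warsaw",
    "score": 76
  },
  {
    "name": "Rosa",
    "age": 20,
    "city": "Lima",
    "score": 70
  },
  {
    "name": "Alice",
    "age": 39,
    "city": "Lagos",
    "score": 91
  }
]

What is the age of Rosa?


Looking up record where name = Rosa
Record index: 2
Field 'age' = 20

ANSWER: 20


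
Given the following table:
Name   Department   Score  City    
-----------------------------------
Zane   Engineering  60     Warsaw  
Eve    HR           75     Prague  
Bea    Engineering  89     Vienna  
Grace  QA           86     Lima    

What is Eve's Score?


Row 2: Eve
Score = 75

ANSWER: 75


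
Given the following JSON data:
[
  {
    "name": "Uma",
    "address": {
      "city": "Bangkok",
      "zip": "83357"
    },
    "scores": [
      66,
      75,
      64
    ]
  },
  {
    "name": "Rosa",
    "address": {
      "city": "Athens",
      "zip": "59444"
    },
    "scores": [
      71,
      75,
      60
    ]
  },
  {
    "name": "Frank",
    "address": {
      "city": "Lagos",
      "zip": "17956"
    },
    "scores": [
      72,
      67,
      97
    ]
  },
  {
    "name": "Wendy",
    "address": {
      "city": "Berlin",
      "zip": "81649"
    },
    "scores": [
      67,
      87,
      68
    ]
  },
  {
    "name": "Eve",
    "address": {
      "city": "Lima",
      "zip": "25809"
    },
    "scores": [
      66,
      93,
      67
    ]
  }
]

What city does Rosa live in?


Path: records[1].address.city
Value: Athens

ANSWER: Athens


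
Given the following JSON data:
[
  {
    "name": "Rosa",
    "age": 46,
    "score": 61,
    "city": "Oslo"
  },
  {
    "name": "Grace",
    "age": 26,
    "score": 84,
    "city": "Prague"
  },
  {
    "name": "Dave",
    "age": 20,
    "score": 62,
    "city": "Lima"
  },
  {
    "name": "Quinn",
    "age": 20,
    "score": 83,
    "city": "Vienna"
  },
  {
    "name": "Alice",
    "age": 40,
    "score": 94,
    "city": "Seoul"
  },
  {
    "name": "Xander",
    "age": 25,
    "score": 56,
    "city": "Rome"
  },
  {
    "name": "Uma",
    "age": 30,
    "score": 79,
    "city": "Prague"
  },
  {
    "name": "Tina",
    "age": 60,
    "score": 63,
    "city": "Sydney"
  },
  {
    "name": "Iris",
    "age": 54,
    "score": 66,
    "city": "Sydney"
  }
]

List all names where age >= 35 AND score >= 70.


Checking both conditions:
  Rosa (age=46, score=61) -> no
  Grace (age=26, score=84) -> no
  Dave (age=20, score=62) -> no
  Quinn (age=20, score=83) -> no
  Alice (age=40, score=94) -> YES
  Xander (age=25, score=56) -> no
  Uma (age=30, score=79) -> no
  Tina (age=60, score=63) -> no
  Iris (age=54, score=66) -> no


ANSWER: Alice


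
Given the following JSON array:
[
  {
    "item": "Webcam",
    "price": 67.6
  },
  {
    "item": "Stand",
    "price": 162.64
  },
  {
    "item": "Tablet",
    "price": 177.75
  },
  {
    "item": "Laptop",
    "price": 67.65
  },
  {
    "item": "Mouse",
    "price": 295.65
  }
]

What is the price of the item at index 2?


Array index 2 -> Tablet
price = 177.75

ANSWER: 177.75


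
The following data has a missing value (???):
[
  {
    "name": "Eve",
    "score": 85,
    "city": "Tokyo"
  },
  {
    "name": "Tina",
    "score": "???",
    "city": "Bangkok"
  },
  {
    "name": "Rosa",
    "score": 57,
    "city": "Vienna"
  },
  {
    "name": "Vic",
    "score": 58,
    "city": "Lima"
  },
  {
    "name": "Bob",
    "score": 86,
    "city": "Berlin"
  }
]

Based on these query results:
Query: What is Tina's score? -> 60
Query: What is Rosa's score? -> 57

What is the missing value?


The missing value is Tina's score
From query: Tina's score = 60

ANSWER: 60


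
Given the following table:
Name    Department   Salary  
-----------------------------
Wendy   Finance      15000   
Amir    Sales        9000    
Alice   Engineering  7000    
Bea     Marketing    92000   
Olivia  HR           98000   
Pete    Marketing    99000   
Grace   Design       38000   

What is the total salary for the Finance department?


Finance department members:
  Wendy: 15000
Total = 15000 = 15000

ANSWER: 15000


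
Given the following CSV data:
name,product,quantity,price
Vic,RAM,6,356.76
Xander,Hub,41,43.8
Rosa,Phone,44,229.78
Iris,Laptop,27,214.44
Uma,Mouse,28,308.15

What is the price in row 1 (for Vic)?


Row 1: Vic
Column 'price' = 356.76

ANSWER: 356.76


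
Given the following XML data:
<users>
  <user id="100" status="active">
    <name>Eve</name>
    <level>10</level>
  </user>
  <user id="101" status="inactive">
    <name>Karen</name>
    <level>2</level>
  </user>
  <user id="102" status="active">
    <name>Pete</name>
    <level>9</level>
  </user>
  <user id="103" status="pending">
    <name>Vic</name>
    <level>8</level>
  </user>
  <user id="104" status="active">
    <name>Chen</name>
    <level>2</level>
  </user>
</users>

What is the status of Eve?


Finding user with name = Eve
user id="100" status="active"

ANSWER: active


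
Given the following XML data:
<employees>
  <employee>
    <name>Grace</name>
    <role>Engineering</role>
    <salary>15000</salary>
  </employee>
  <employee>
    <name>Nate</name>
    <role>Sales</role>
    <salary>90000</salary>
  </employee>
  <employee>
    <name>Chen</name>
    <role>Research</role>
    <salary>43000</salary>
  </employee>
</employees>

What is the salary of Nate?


Searching for <employee> with <name>Nate</name>
Found at position 2
<salary>90000</salary>

ANSWER: 90000


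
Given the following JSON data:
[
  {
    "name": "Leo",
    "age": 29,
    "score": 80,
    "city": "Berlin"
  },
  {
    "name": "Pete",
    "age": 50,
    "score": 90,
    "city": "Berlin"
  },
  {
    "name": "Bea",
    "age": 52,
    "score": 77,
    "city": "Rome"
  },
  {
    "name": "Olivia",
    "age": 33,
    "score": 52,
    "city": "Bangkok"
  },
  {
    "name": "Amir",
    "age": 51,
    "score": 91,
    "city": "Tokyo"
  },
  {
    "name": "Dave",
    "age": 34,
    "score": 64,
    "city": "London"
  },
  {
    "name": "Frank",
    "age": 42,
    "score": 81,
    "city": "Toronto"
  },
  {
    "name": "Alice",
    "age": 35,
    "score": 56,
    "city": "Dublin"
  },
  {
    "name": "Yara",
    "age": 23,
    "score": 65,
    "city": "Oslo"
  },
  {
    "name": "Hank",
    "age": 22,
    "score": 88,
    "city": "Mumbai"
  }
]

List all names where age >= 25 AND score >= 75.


Checking both conditions:
  Leo (age=29, score=80) -> YES
  Pete (age=50, score=90) -> YES
  Bea (age=52, score=77) -> YES
  Olivia (age=33, score=52) -> no
  Amir (age=51, score=91) -> YES
  Dave (age=34, score=64) -> no
  Frank (age=42, score=81) -> YES
  Alice (age=35, score=56) -> no
  Yara (age=23, score=65) -> no
  Hank (age=22, score=88) -> no


ANSWER: Leo, Pete, Bea, Amir, Frank


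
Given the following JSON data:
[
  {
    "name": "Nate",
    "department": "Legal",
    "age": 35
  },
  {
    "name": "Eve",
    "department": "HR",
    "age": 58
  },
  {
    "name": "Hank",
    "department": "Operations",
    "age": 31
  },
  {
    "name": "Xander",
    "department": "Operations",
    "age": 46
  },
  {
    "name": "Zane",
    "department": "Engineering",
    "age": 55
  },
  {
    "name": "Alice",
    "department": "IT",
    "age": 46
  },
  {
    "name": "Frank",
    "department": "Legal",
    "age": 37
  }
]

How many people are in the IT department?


Scanning records for department = IT
  Record 5: Alice
Count: 1

ANSWER: 1


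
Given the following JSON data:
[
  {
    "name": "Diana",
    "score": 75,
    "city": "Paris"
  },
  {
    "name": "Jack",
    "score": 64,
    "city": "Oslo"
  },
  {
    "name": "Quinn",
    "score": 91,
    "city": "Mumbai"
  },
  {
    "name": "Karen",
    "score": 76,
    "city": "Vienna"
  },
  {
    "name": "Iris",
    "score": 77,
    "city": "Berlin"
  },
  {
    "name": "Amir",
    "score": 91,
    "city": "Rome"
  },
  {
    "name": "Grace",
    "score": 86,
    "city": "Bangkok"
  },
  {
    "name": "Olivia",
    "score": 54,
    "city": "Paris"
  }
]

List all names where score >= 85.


Filtering records where score >= 85:
  Diana (score=75) -> no
  Jack (score=64) -> no
  Quinn (score=91) -> YES
  Karen (score=76) -> no
  Iris (score=77) -> no
  Amir (score=91) -> YES
  Grace (score=86) -> YES
  Olivia (score=54) -> no


ANSWER: Quinn, Amir, Grace


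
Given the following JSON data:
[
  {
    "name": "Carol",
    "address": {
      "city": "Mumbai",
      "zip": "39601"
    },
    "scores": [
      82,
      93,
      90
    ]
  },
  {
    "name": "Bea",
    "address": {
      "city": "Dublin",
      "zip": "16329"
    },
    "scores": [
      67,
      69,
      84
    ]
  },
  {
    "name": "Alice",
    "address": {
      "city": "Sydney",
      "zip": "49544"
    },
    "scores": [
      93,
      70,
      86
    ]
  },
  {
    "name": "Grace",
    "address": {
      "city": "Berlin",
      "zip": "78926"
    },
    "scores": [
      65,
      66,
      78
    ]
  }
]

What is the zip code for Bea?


Path: records[1].address.zip
Value: 16329

ANSWER: 16329


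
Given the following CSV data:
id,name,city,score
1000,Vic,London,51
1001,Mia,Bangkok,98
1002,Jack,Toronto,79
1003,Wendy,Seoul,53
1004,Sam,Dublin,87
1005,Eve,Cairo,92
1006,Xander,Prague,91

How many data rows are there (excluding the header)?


Counting rows (excluding header):
Header: id,name,city,score
Data rows: 7

ANSWER: 7


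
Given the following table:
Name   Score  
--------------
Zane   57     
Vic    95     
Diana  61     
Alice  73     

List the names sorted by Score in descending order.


Sorting by Score (descending):
  Vic: 95
  Alice: 73
  Diana: 61
  Zane: 57


ANSWER: Vic, Alice, Diana, Zane


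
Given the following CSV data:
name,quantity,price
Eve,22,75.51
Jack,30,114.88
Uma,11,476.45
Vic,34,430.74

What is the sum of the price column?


Values in 'price' column:
  Row 1: 75.51
  Row 2: 114.88
  Row 3: 476.45
  Row 4: 430.74
Sum = 75.51 + 114.88 + 476.45 + 430.74 = 1097.58

ANSWER: 1097.58


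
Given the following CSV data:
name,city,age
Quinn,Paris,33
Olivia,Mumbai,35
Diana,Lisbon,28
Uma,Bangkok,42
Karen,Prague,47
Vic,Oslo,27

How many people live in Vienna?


Scanning city column for 'Vienna':
Total matches: 0

ANSWER: 0


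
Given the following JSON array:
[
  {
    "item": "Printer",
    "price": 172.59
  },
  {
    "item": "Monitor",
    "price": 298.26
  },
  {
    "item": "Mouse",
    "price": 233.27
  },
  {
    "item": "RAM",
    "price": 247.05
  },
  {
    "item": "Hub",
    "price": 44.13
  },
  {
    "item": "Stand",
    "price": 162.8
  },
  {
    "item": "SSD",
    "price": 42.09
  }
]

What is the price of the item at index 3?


Array index 3 -> RAM
price = 247.05

ANSWER: 247.05


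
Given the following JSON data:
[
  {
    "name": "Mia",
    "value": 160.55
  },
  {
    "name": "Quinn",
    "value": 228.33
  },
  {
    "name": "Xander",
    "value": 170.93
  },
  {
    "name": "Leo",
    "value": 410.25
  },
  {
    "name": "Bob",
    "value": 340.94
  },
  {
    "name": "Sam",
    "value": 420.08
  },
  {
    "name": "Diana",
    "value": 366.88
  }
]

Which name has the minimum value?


Comparing values:
  Mia: 160.55
  Quinn: 228.33
  Xander: 170.93
  Leo: 410.25
  Bob: 340.94
  Sam: 420.08
  Diana: 366.88
Minimum: Mia (160.55)

ANSWER: Mia


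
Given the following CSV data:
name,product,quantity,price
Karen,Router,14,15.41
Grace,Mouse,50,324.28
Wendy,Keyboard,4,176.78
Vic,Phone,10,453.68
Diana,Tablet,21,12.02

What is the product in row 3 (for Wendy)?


Row 3: Wendy
Column 'product' = Keyboard

ANSWER: Keyboard


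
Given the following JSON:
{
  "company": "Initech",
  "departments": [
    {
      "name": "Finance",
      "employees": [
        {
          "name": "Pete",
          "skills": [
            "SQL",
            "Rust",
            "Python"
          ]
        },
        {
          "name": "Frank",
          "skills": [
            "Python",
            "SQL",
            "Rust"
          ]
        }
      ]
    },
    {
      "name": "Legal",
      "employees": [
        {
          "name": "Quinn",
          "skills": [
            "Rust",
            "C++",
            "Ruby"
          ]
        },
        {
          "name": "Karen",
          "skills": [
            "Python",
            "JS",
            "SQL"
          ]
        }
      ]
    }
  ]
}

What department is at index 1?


Path: departments[1].name
Value: Legal

ANSWER: Legal


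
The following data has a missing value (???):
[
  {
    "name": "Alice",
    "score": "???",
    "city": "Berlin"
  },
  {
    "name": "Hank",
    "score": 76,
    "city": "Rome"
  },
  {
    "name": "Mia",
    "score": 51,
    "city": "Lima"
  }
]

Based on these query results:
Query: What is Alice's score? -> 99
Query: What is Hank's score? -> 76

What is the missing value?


The missing value is Alice's score
From query: Alice's score = 99

ANSWER: 99


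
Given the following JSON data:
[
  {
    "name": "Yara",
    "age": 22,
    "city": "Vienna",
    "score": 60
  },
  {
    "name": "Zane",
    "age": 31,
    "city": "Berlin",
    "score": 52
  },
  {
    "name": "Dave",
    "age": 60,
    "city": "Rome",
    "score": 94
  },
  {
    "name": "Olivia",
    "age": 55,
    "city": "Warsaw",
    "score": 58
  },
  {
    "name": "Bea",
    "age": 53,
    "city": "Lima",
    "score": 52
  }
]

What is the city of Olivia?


Looking up record where name = Olivia
Record index: 3
Field 'city' = Warsaw

ANSWER: Warsaw


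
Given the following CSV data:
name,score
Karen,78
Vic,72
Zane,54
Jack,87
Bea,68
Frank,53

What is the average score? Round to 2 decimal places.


Scores: 78, 72, 54, 87, 68, 53
Sum = 412
Count = 6
Average = 412 / 6 = 68.67

ANSWER: 68.67


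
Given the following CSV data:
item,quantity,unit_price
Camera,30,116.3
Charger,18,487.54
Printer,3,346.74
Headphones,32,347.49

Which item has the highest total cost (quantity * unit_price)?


Computing row totals:
  Camera: 3489.0
  Charger: 8775.72
  Printer: 1040.22
  Headphones: 11119.68
Maximum: Headphones (11119.68)

ANSWER: Headphones


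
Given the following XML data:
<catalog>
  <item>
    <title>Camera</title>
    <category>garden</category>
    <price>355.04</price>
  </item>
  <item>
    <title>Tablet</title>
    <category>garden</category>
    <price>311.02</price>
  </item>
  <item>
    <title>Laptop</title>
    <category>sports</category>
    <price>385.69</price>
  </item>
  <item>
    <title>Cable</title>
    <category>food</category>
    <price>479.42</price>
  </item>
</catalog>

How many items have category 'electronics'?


Scanning <item> elements for <category>electronics</category>:
Count: 0

ANSWER: 0


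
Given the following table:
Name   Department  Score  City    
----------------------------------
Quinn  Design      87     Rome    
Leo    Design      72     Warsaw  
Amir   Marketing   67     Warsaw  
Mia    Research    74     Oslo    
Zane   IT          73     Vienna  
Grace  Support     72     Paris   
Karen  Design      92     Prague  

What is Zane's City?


Row 5: Zane
City = Vienna

ANSWER: Vienna


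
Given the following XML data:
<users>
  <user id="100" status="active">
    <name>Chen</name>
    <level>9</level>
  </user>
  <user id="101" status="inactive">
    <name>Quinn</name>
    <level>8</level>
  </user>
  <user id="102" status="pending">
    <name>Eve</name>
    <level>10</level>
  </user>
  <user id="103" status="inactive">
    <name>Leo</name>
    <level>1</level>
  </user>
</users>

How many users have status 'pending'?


Counting users with status='pending':
  Eve (id=102) -> MATCH
Count: 1

ANSWER: 1


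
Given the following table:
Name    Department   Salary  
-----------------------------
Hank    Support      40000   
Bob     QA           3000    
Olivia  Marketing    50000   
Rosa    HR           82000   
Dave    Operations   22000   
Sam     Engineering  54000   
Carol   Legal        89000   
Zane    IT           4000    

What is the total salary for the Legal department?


Legal department members:
  Carol: 89000
Total = 89000 = 89000

ANSWER: 89000


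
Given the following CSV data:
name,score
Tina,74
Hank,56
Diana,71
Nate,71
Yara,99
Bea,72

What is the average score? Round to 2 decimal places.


Scores: 74, 56, 71, 71, 99, 72
Sum = 443
Count = 6
Average = 443 / 6 = 73.83

ANSWER: 73.83


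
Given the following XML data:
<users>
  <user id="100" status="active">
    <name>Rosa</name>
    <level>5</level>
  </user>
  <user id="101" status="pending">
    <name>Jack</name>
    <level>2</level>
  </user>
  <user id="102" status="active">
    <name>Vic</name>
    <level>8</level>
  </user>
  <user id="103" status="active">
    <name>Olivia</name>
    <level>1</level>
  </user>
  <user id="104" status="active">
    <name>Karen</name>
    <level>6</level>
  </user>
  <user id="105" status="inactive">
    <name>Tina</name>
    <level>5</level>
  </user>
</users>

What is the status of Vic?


Finding user with name = Vic
user id="102" status="active"

ANSWER: active


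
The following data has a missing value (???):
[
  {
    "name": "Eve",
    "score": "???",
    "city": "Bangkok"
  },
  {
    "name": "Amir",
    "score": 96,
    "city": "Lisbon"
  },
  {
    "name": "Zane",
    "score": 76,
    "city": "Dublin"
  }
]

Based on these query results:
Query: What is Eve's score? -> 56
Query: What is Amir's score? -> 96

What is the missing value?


The missing value is Eve's score
From query: Eve's score = 56

ANSWER: 56


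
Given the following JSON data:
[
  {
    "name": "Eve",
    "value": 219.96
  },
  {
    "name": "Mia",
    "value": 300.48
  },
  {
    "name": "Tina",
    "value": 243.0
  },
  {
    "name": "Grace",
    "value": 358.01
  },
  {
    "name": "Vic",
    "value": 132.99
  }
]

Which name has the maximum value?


Comparing values:
  Eve: 219.96
  Mia: 300.48
  Tina: 243.0
  Grace: 358.01
  Vic: 132.99
Maximum: Grace (358.01)

ANSWER: Grace
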